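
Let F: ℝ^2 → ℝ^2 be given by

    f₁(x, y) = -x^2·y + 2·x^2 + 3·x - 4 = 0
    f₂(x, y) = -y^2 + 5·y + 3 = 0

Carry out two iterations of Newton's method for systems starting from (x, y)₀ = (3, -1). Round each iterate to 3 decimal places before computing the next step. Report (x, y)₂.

(0.968, -0.542)

At (3, -1): F = (32.000, -3.000).
Jacobian J = [[-2·x·y + 4·x + 3, -x^2], [0, -2·y + 5]].
At the point, J = [[21.000, -9.000], [0.000, 7.000]] (det J = 147.000).
Solving J·Δ = −F gives Δ = (-1.340, 0.429).
Then the next iterate is (x, y)₁ = (1.660, -0.571).
Round to (1.660, -0.571) and repeat: F = (8.06465, -0.18104), J = [[11.53572, -2.75560], [0.000, 6.142]].
Δ = (-0.692, 0.029), so (x, y)₂ = (0.968, -0.542).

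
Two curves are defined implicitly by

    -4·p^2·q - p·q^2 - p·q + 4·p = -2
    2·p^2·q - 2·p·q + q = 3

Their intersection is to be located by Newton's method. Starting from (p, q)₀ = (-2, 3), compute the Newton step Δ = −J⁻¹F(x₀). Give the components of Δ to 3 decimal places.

(0.691, -1.174)

At (-2, 3): F = (-30.000, 36.000).
Jacobian J = [[-8·p·q - q^2 - q + 4, -4·p^2 - 2·p·q - p], [4·p·q - 2·q, 2·p^2 - 2·p + 1]].
At the point, J = [[40.000, -2.000], [-30.000, 13.000]] (det J = 460.000).
Solving J·Δ = −F gives Δ = (0.691, -1.174).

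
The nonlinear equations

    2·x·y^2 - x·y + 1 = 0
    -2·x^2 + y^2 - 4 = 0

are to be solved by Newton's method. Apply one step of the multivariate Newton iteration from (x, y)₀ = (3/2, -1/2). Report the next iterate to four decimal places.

(0.0848, -0.2589)

At (3/2, -1/2): F = (2.5000, -8.2500).
Jacobian J = [[2·y^2 - y, 4·x·y - x], [-4·x, 2·y]].
At the point, J = [[1.0000, -4.5000], [-6.0000, -1.0000]] (det J = -28.0000).
Solving J·Δ = −F gives Δ = (-1.4152, 0.2411).
Then the next iterate is (x, y)₁ = (0.0848, -0.2589).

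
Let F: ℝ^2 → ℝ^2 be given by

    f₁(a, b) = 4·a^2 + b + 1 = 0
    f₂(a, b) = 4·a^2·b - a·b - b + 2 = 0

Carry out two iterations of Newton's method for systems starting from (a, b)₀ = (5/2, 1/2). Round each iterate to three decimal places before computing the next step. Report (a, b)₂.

(0.449, 0.298)

At (5/2, 1/2): F = (26.500, 12.750).
Jacobian J = [[8·a, 1], [8·a·b - b, 4·a^2 - a - 1]].
At the point, J = [[20.000, 1.000], [9.500, 21.500]] (det J = 420.500).
Solving J·Δ = −F gives Δ = (-1.325, -0.008).
Then the next iterate is (a, b)₁ = (1.175, 0.492).
Round to (1.175, 0.492) and repeat: F = (7.01450, 3.64697), J = [[9.400, 1.000], [4.13280, 3.34750]].
Δ = (-0.726, -0.194), so (a, b)₂ = (0.449, 0.298).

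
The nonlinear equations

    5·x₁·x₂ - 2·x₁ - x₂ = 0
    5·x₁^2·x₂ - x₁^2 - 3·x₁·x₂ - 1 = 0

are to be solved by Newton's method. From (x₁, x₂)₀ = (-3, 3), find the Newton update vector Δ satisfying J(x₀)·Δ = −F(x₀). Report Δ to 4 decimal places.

At (-3, 3): F = (-42.0000, 152.0000).
Jacobian J = [[5·x₂ - 2, 5·x₁ - 1], [10·x₁·x₂ - 2·x₁ - 3·x₂, 5·x₁^2 - 3·x₁]].
At the point, J = [[13.0000, -16.0000], [-93.0000, 54.0000]] (det J = -786.0000).
Solving J·Δ = −F gives Δ = (0.2087, -2.4555).

(0.2087, -2.4555)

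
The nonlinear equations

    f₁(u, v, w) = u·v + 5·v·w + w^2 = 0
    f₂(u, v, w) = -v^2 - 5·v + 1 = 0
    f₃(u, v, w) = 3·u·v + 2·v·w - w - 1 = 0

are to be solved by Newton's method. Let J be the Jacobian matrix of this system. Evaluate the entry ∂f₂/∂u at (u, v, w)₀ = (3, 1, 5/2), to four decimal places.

0.0000

∂f₂/∂u = 0.
At (3, 1, 5/2) this is 0.0000.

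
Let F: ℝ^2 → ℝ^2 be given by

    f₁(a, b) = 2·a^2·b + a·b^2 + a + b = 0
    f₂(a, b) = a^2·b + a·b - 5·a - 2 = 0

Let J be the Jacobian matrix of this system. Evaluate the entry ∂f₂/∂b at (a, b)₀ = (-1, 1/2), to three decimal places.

∂f₂/∂b = a^2 + a.
At (-1, 1/2) this is 0.000.

0.000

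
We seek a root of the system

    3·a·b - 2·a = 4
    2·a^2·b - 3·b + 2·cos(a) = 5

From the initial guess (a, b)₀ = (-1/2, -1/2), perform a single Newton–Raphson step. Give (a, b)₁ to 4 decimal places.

(-0.7252, -1.4744)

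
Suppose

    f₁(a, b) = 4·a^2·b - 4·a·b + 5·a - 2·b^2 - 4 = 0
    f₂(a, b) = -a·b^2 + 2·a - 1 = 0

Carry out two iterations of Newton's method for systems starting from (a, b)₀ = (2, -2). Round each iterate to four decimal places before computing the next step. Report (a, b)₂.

At (2, -2): F = (-18.0000, -5.0000).
Jacobian J = [[8·a·b - 4·b + 5, 4·a^2 - 4·a - 4·b], [-b^2 + 2, -2·a·b]].
At the point, J = [[-19.0000, 16.0000], [-2.0000, 8.0000]] (det J = -120.0000).
Solving J·Δ = −F gives Δ = (-0.5333, 0.4917).
Then the next iterate is (a, b)₁ = (1.4667, -1.5083).
Round to (1.4667, -1.5083) and repeat: F = (-5.346217, -1.403297), J = [[-6.664589, 8.771236], [-0.274969, 4.424447]].
Δ = (-0.4190, 0.2911), so (a, b)₂ = (1.0477, -1.2172).

(1.0477, -1.2172)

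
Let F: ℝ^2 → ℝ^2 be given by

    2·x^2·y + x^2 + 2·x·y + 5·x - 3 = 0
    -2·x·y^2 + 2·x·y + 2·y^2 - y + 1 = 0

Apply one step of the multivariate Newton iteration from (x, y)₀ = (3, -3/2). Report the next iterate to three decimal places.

(-8.700, -5.750)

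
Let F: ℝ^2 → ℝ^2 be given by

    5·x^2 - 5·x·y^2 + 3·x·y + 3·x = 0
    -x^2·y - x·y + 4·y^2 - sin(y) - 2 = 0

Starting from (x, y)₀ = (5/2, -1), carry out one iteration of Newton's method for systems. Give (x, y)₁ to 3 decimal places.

(1.204, -0.779)

At (5/2, -1): F = (18.750, 11.59147).
Jacobian J = [[10·x - 5·y^2 + 3·y + 3, -10·x·y + 3·x], [-2·x·y - y, -x^2 - x + 8·y - cos(y)]].
At the point, J = [[20.000, 32.500], [6.000, -17.29030]] (det J = -540.80605).
Solving J·Δ = −F gives Δ = (-1.296, 0.221).
Then the next iterate is (x, y)₁ = (1.204, -0.779).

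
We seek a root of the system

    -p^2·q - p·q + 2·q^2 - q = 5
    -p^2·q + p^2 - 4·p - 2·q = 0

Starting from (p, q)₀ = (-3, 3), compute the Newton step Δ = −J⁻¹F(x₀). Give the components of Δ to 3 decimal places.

(0.722, -0.566)

At (-3, 3): F = (-8.000, -12.000).
Jacobian J = [[-2·p·q - q, -p^2 - p + 4·q - 1], [-2·p·q + 2·p - 4, -p^2 - 2]].
At the point, J = [[15.000, 5.000], [8.000, -11.000]] (det J = -205.000).
Solving J·Δ = −F gives Δ = (0.722, -0.566).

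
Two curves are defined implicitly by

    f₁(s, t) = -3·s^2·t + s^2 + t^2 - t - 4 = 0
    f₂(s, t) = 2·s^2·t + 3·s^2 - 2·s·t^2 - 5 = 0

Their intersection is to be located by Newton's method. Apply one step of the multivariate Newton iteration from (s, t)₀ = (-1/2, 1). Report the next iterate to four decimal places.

At (-1/2, 1): F = (-4.5000, -2.7500).
Jacobian J = [[-6·s·t + 2·s, -3·s^2 + 2·t - 1], [4·s·t + 6·s - 2·t^2, 2·s^2 - 4·s·t]].
At the point, J = [[2.0000, 0.2500], [-7.0000, 2.5000]] (det J = 6.7500).
Solving J·Δ = −F gives Δ = (1.5648, 5.4815).
Then the next iterate is (s, t)₁ = (1.0648, 6.4815).

(1.0648, 6.4815)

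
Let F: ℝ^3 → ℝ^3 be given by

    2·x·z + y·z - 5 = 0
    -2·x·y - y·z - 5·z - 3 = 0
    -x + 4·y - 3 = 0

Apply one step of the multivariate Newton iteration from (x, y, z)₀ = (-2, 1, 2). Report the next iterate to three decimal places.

(-0.810, 0.548, -0.381)

At (-2, 1, 2): F = (-11.000, -11.000, 3.000).
Jacobian J = [[2·z, z, 2·x + y], [-2·y, -2·x - z, -y - 5], [-1, 4, 0]].
At the point, J = [[4.000, 2.000, -3.000], [-2.000, 2.000, -6.000], [-1.000, 4.000, 0.000]] (det J = 126.000).
Solving J·Δ = −F gives Δ = (1.190, -0.452, -2.381).
Then the next iterate is (x, y, z)₁ = (-0.810, 0.548, -0.381).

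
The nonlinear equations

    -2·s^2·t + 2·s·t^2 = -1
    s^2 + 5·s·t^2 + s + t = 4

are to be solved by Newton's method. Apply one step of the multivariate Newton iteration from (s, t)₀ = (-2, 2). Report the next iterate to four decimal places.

At (-2, 2): F = (-31.0000, -40.0000).
Jacobian J = [[-4·s·t + 2·t^2, -2·s^2 + 4·s·t], [2·s + 5·t^2 + 1, 10·s·t + 1]].
At the point, J = [[24.0000, -24.0000], [17.0000, -39.0000]] (det J = -528.0000).
Solving J·Δ = −F gives Δ = (0.4716, -0.8201).
Then the next iterate is (s, t)₁ = (-1.5284, 1.1799).

(-1.5284, 1.1799)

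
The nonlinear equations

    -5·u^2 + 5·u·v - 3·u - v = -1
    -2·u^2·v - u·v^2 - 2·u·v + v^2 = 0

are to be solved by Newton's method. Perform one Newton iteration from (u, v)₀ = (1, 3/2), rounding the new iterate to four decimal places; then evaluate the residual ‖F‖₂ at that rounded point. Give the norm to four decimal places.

1.5995

At (1, 3/2): F = (-1.0000, -6.0000).
Jacobian J = [[-10·u + 5·v - 3, 5·u - 1], [-4·u·v - v^2 - 2·v, -2·u^2 - 2·u·v - 2·u + 2·v]].
At the point, J = [[-5.5000, 4.0000], [-11.2500, -4.0000]] (det J = 67.0000).
Solving J·Δ = −F gives Δ = (-0.4179, -0.3246).
Then the next iterate is (u, v)₁ = (0.5821, 1.1754).
Re-evaluating at (0.5821, 1.1754): F = (-0.194900, -1.587591), so ‖F‖₂ = 1.5995.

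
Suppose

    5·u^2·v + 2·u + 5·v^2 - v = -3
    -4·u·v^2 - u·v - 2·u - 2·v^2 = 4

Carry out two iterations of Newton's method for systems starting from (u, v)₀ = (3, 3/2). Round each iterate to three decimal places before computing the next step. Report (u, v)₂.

At (3, 3/2): F = (86.250, -46.000).
Jacobian J = [[10·u·v + 2, 5·u^2 + 10·v - 1], [-4·v^2 - v - 2, -8·u·v - u - 4·v]].
At the point, J = [[47.000, 59.000], [-12.500, -45.000]] (det J = -1377.500).
Solving J·Δ = −F gives Δ = (-0.847, -0.787).
Then the next iterate is (u, v)₁ = (2.153, 0.713).
Round to (2.153, 0.713) and repeat: F = (25.66008, -15.23590), J = [[17.35089, 29.30704], [-4.74648, -17.28571]].
Δ = (0.018, -0.886), so (u, v)₂ = (2.171, -0.173).

(2.171, -0.173)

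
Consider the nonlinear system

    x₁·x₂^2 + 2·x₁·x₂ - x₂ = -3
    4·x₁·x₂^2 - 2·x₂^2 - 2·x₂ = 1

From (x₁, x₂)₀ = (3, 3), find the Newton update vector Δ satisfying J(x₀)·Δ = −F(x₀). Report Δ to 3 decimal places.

(-16.690, 8.929)

At (3, 3): F = (45.000, 83.000).
Jacobian J = [[x₂^2 + 2·x₂, 2·x₁·x₂ + 2·x₁ - 1], [4·x₂^2, 8·x₁·x₂ - 4·x₂ - 2]].
At the point, J = [[15.000, 23.000], [36.000, 58.000]] (det J = 42.000).
Solving J·Δ = −F gives Δ = (-16.690, 8.929).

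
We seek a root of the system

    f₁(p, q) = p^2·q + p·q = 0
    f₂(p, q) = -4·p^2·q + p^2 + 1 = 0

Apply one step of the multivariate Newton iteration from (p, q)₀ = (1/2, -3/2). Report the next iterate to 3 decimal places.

(0.083, -1.667)

At (1/2, -3/2): F = (-1.125, 2.750).
Jacobian J = [[2·p·q + q, p^2 + p], [-8·p·q + 2·p, -4·p^2]].
At the point, J = [[-3.000, 0.750], [7.000, -1.000]] (det J = -2.250).
Solving J·Δ = −F gives Δ = (-0.417, -0.167).
Then the next iterate is (p, q)₁ = (0.083, -1.667).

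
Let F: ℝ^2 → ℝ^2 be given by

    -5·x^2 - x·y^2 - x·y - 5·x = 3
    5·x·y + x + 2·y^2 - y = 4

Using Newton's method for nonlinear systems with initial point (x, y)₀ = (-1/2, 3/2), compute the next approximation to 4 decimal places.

(-0.0900, 2.2062)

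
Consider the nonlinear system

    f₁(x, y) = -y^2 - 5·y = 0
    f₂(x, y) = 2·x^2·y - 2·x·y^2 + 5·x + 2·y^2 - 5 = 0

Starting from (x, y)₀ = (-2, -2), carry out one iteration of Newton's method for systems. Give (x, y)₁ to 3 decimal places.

(5.923, 4.000)

At (-2, -2): F = (6.000, -7.000).
Jacobian J = [[0, -2·y - 5], [4·x·y - 2·y^2 + 5, 2·x^2 - 4·x·y + 4·y]].
At the point, J = [[0.000, -1.000], [13.000, -16.000]] (det J = 13.000).
Solving J·Δ = −F gives Δ = (7.923, 6.000).
Then the next iterate is (x, y)₁ = (5.923, 4.000).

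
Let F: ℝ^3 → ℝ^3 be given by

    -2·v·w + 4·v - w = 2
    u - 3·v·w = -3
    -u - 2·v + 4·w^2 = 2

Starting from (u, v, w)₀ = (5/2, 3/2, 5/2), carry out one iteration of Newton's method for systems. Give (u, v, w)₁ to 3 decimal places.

(-3.981, 0.640, 1.215)

At (5/2, 3/2, 5/2): F = (-6.000, -5.750, 17.500).
Jacobian J = [[0, -2·w + 4, -2·v - 1], [1, -3·w, -3·v], [-1, -2, 8·w]].
At the point, J = [[0.000, -1.000, -4.000], [1.000, -7.500, -4.500], [-1.000, -2.000, 20.000]] (det J = 53.500).
Solving J·Δ = −F gives Δ = (-6.481, -0.860, -1.285).
Then the next iterate is (u, v, w)₁ = (-3.981, 0.640, 1.215).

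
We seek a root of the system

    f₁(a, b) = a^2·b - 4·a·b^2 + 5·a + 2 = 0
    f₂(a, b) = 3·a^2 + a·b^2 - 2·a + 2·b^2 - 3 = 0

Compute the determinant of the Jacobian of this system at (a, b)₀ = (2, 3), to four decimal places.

380.0000

J = [[2·a·b - 4·b^2 + 5, a^2 - 8·a·b], [6·a + b^2 - 2, 2·a·b + 4·b]].
At the point, J = [[-19.0000, -44.0000], [19.0000, 24.0000]].
det J = 380.0000.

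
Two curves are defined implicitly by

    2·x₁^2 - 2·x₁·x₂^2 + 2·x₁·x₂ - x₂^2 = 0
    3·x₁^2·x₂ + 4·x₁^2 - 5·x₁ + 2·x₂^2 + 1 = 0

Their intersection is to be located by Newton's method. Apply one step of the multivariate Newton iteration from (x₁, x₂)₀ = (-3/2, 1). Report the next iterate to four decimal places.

At (-3/2, 1): F = (3.5000, 26.2500).
Jacobian J = [[4·x₁ - 2·x₂^2 + 2·x₂, -4·x₁·x₂ + 2·x₁ - 2·x₂], [6·x₁·x₂ + 8·x₁ - 5, 3·x₁^2 + 4·x₂]].
At the point, J = [[-6.0000, 1.0000], [-26.0000, 10.7500]] (det J = -38.5000).
Solving J·Δ = −F gives Δ = (0.2955, -1.7273).
Then the next iterate is (x₁, x₂)₁ = (-1.2045, -0.7273).

(-1.2045, -0.7273)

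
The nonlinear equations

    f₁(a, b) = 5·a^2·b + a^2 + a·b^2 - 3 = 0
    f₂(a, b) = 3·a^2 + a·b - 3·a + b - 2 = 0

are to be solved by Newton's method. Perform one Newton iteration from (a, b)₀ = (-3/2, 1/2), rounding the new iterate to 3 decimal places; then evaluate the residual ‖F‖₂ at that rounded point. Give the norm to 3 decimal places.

At (-3/2, 1/2): F = (4.500, 9.000).
Jacobian J = [[10·a·b + 2·a + b^2, 5·a^2 + 2·a·b], [6·a + b - 3, a + 1]].
At the point, J = [[-10.250, 9.750], [-11.500, -0.500]] (det J = 117.250).
Solving J·Δ = −F gives Δ = (0.768, 0.345).
Then the next iterate is (a, b)₁ = (-0.732, 0.845).
Re-evaluating at (-0.732, 0.845): F = (-0.72299, 2.02993), so ‖F‖₂ = 2.155.

2.155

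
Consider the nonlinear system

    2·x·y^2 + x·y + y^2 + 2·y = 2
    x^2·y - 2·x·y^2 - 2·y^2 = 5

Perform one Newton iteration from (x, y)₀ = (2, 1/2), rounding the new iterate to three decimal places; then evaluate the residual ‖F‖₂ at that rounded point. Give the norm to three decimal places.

At (2, 1/2): F = (1.250, -4.500).
Jacobian J = [[2·y^2 + y, 4·x·y + x + 2·y + 2], [2·x·y - 2·y^2, x^2 - 4·x·y - 4·y]].
At the point, J = [[1.000, 9.000], [1.500, -2.000]] (det J = -15.500).
Solving J·Δ = −F gives Δ = (2.452, -0.411).
Then the next iterate is (x, y)₁ = (4.452, 0.089).
Re-evaluating at (4.452, 0.089): F = (-1.34732, -3.32236), so ‖F‖₂ = 3.585.

3.585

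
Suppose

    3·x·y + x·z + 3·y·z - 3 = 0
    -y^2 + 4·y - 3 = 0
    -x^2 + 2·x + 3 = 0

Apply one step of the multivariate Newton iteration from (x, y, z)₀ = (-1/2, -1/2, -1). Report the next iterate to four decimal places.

At (-1/2, -1/2, -1): F = (-0.2500, -5.2500, 1.7500).
Jacobian J = [[3·y + z, 3·x + 3·z, x + 3·y], [0, -2·y + 4, 0], [-2·x + 2, 0, 0]].
At the point, J = [[-2.5000, -4.5000, -2.0000], [0.0000, 5.0000, 0.0000], [3.0000, 0.0000, 0.0000]] (det J = 30.0000).
Solving J·Δ = −F gives Δ = (-0.5833, 1.0500, -1.7583).
Then the next iterate is (x, y, z)₁ = (-1.0833, 0.5500, -2.7583).

(-1.0833, 0.5500, -2.7583)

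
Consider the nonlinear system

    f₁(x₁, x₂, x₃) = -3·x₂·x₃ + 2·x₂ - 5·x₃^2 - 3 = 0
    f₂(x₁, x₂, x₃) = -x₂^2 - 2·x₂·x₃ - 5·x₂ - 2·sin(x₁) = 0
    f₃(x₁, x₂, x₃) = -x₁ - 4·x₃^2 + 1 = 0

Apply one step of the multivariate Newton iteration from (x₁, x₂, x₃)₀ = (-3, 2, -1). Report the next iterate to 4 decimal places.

(0.1733, 1.2827, -0.6033)

At (-3, 2, -1): F = (2.0000, -9.717760, 0.0000).
Jacobian J = [[0, -3·x₃ + 2, -3·x₂ - 10·x₃], [-2·cos(x₁), -2·x₂ - 2·x₃ - 5, -2·x₂], [-1, 0, -8·x₃]].
At the point, J = [[0.0000, 5.0000, 4.0000], [1.979985, -7.0000, -4.0000], [-1.0000, 0.0000, 8.0000]] (det J = -87.199400).
Solving J·Δ = −F gives Δ = (3.1733, -0.7173, 0.3967).
Then the next iterate is (x₁, x₂, x₃)₁ = (0.1733, 1.2827, -0.6033).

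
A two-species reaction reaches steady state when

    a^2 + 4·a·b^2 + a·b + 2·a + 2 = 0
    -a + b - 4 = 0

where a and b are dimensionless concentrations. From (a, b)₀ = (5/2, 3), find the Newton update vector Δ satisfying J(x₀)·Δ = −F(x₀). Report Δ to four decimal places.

(-3.0369, 0.4631)

At (5/2, 3): F = (110.7500, -3.5000).
Jacobian J = [[2·a + 4·b^2 + b + 2, 8·a·b + a], [-1, 1]].
At the point, J = [[46.0000, 62.5000], [-1.0000, 1.0000]] (det J = 108.5000).
Solving J·Δ = −F gives Δ = (-3.0369, 0.4631).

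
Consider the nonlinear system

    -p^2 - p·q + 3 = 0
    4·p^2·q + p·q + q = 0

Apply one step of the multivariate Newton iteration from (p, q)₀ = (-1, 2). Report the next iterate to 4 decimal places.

(-1.5714, -2.0000)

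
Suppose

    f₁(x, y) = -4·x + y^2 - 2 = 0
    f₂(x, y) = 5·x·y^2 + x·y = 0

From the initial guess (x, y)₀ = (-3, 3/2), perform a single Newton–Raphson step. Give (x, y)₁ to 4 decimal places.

At (-3, 3/2): F = (12.2500, -38.2500).
Jacobian J = [[-4, 2·y], [5·y^2 + y, 10·x·y + x]].
At the point, J = [[-4.0000, 3.0000], [12.7500, -48.0000]] (det J = 153.7500).
Solving J·Δ = −F gives Δ = (3.0780, 0.0207).
Then the next iterate is (x, y)₁ = (0.0780, 1.5207).

(0.0780, 1.5207)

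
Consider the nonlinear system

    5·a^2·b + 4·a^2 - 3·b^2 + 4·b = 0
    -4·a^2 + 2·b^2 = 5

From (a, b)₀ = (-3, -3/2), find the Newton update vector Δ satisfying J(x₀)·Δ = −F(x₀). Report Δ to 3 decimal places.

(1.569, 0.195)

At (-3, -3/2): F = (-44.250, -36.500).
Jacobian J = [[10·a·b + 8·a, 5·a^2 - 6·b + 4], [-8·a, 4·b]].
At the point, J = [[21.000, 58.000], [24.000, -6.000]] (det J = -1518.000).
Solving J·Δ = −F gives Δ = (1.569, 0.195).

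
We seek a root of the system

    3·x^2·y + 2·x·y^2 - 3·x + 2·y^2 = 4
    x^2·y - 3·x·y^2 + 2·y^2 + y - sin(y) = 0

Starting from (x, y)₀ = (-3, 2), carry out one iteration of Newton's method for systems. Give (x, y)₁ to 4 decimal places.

(-1.8433, 1.3508)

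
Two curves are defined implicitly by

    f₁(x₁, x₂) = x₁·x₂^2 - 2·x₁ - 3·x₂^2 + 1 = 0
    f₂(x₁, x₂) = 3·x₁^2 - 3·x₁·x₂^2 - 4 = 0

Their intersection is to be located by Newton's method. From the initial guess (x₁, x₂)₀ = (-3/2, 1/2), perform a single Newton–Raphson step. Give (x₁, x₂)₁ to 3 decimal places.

At (-3/2, 1/2): F = (2.875, 3.875).
Jacobian J = [[x₂^2 - 2, 2·x₁·x₂ - 6·x₂], [6·x₁ - 3·x₂^2, -6·x₁·x₂]].
At the point, J = [[-1.750, -4.500], [-9.750, 4.500]] (det J = -51.750).
Solving J·Δ = −F gives Δ = (0.587, 0.411).
Then the next iterate is (x₁, x₂)₁ = (-0.913, 0.911).

(-0.913, 0.911)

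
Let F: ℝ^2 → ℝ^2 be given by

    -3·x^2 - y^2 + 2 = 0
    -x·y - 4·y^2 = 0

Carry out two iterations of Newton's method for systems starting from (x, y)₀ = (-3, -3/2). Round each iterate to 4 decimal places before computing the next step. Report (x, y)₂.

At (-3, -3/2): F = (-27.2500, -13.5000).
Jacobian J = [[-6·x, -2·y], [-y, -x - 8·y]].
At the point, J = [[18.0000, 3.0000], [1.5000, 15.0000]] (det J = 265.5000).
Solving J·Δ = −F gives Δ = (1.3870, 0.7613).
Then the next iterate is (x, y)₁ = (-1.6130, -0.7387).
Round to (-1.6130, -0.7387) and repeat: F = (-6.350985, -3.374234), J = [[9.6780, 1.4774], [0.7387, 7.5226]].
Δ = (0.5967, 0.3900), so (x, y)₂ = (-1.0163, -0.3487).

(-1.0163, -0.3487)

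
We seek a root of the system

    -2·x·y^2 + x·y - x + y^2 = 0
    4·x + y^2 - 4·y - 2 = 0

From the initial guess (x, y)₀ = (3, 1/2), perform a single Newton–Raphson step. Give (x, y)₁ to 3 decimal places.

(0.750, 0.250)

At (3, 1/2): F = (-2.750, 8.250).
Jacobian J = [[-2·y^2 + y - 1, -4·x·y + x + 2·y], [4, 2·y - 4]].
At the point, J = [[-1.000, -2.000], [4.000, -3.000]] (det J = 11.000).
Solving J·Δ = −F gives Δ = (-2.250, -0.250).
Then the next iterate is (x, y)₁ = (0.750, 0.250).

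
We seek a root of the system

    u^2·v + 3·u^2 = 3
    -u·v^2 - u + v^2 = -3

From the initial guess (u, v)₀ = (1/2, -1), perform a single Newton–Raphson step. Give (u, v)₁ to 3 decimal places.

(1.667, -0.333)

At (1/2, -1): F = (-2.500, 3.000).
Jacobian J = [[2·u·v + 6·u, u^2], [-v^2 - 1, -2·u·v + 2·v]].
At the point, J = [[2.000, 0.250], [-2.000, -1.000]] (det J = -1.500).
Solving J·Δ = −F gives Δ = (1.167, 0.667).
Then the next iterate is (u, v)₁ = (1.667, -0.333).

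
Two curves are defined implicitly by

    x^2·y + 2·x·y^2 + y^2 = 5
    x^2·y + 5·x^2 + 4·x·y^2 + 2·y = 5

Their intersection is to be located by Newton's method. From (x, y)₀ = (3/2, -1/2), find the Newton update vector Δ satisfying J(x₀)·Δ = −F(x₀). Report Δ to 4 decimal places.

(-0.6935, -2.5323)

At (3/2, -1/2): F = (-5.1250, 5.6250).
Jacobian J = [[2·x·y + 2·y^2, x^2 + 4·x·y + 2·y], [2·x·y + 10·x + 4·y^2, x^2 + 8·x·y + 2]].
At the point, J = [[-1.0000, -1.7500], [14.5000, -1.7500]] (det J = 27.1250).
Solving J·Δ = −F gives Δ = (-0.6935, -2.5323).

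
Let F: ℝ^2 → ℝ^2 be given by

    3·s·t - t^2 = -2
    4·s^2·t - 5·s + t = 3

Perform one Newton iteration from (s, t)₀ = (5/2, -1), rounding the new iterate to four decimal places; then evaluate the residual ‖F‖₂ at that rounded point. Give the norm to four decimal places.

12.8509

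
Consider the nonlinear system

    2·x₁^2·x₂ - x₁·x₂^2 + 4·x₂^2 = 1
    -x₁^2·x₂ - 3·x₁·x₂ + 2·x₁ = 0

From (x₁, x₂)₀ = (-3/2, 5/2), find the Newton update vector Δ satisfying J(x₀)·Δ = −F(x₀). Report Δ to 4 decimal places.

(0.1467, -1.2971)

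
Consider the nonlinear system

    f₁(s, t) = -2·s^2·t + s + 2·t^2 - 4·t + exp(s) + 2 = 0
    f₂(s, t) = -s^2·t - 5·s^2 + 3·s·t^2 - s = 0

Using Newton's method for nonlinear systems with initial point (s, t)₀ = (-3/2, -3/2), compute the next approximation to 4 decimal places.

At (-3/2, -3/2): F = (17.973130, -16.5000).
Jacobian J = [[-4·s·t + exp(s) + 1, -2·s^2 + 4·t - 4], [-2·s·t - 10·s + 3·t^2 - 1, -s^2 + 6·s·t]].
At the point, J = [[-7.776870, -14.5000], [16.2500, 11.2500]] (det J = 148.135214).
Solving J·Δ = −F gives Δ = (0.2501, 1.1054).
Then the next iterate is (s, t)₁ = (-1.2499, -0.3946).

(-1.2499, -0.3946)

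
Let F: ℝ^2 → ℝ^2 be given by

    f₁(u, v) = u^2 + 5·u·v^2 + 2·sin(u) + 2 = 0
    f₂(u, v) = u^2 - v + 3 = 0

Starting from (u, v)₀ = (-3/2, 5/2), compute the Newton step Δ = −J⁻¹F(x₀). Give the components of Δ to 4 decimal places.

(1.0486, -0.3959)

At (-3/2, 5/2): F = (-44.619990, 2.7500).
Jacobian J = [[2·u + 5·v^2 + 2·cos(u), 10·u·v], [2·u, -1]].
At the point, J = [[28.391474, -37.5000], [-3.0000, -1.0000]] (det J = -140.891474).
Solving J·Δ = −F gives Δ = (1.0486, -0.3959).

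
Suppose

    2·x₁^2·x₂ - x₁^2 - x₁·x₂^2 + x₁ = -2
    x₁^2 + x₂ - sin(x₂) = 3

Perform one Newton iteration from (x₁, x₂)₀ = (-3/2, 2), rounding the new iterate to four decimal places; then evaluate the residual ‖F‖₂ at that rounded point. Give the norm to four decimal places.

At (-3/2, 2): F = (13.2500, 0.340703).
Jacobian J = [[4·x₁·x₂ - 2·x₁ - x₂^2 + 1, 2·x₁^2 - 2·x₁·x₂], [2·x₁, -cos(x₂) + 1]].
At the point, J = [[-12.0000, 10.5000], [-3.0000, 1.416147]] (det J = 14.506238).
Solving J·Δ = −F gives Δ = (-1.0469, -2.4584).
Then the next iterate is (x₁, x₂)₁ = (-2.5469, -0.4584).
Re-evaluating at (-2.5469, -0.4584): F = (-12.445424, 3.470813), so ‖F‖₂ = 12.9203.

12.9203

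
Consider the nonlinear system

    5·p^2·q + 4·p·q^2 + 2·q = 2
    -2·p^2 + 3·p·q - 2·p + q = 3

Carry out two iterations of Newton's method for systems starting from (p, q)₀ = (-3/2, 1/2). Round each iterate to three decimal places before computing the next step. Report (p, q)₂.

At (-3/2, 1/2): F = (3.125, -6.250).
Jacobian J = [[10·p·q + 4·q^2, 5·p^2 + 8·p·q + 2], [-4·p + 3·q - 2, 3·p + 1]].
At the point, J = [[-6.500, 7.250], [5.500, -3.500]] (det J = -17.125).
Solving J·Δ = −F gives Δ = (2.007, 1.369).
Then the next iterate is (p, q)₁ = (0.507, 1.869).
Round to (0.507, 1.869) and repeat: F = (11.22425, 0.18365), J = [[23.44847, 10.86591], [1.579, 2.521]].
Δ = (-0.627, 0.320), so (p, q)₂ = (-0.120, 2.189).

(-0.120, 2.189)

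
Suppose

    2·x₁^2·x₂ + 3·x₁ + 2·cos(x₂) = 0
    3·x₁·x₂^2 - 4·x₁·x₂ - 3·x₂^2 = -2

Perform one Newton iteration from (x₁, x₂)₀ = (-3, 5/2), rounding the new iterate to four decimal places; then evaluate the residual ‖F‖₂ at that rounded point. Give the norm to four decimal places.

At (-3, 5/2): F = (34.397713, -43.0000).
Jacobian J = [[4·x₁·x₂ + 3, 2·x₁^2 - 2·sin(x₂)], [3·x₂^2 - 4·x₂, 6·x₁·x₂ - 4·x₁ - 6·x₂]].
At the point, J = [[-27.0000, 16.803056], [8.7500, -48.0000]] (det J = 1148.973263).
Solving J·Δ = −F gives Δ = (0.8082, -0.7485).
Then the next iterate is (x₁, x₂)₁ = (-2.1918, 1.7515).
Re-evaluating at (-2.1918, 1.7515): F = (9.893524, -12.019204), so ‖F‖₂ = 15.5674.

15.5674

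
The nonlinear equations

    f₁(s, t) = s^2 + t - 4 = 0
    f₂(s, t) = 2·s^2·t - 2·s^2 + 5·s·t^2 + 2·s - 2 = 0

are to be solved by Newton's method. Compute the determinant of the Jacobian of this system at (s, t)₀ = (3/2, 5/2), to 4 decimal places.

83.7500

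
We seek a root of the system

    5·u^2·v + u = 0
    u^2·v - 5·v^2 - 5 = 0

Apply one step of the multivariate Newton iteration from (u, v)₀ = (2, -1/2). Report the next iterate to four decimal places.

At (2, -1/2): F = (-8.0000, -8.2500).
Jacobian J = [[10·u·v + 1, 5·u^2], [2·u·v, u^2 - 10·v]].
At the point, J = [[-9.0000, 20.0000], [-2.0000, 9.0000]] (det J = -41.0000).
Solving J·Δ = −F gives Δ = (2.2683, 1.4207).
Then the next iterate is (u, v)₁ = (4.2683, 0.9207).

(4.2683, 0.9207)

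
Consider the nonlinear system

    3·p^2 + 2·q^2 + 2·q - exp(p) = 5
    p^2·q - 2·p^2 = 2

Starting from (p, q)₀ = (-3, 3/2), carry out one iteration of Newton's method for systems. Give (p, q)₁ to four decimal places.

At (-3, 3/2): F = (29.450213, -6.5000).
Jacobian J = [[6·p - exp(p), 4·q + 2], [2·p·q - 4·p, p^2]].
At the point, J = [[-18.049787, 8.0000], [3.0000, 9.0000]] (det J = -186.448084).
Solving J·Δ = −F gives Δ = (1.7005, 0.1554).
Then the next iterate is (p, q)₁ = (-1.2995, 1.6554).

(-1.2995, 1.6554)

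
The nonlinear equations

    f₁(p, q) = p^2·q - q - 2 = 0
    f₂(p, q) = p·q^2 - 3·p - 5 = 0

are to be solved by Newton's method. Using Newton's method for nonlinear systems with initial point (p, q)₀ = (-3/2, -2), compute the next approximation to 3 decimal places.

(-0.957, -1.007)

At (-3/2, -2): F = (-4.500, -6.500).
Jacobian J = [[2·p·q, p^2 - 1], [q^2 - 3, 2·p·q]].
At the point, J = [[6.000, 1.250], [1.000, 6.000]] (det J = 34.750).
Solving J·Δ = −F gives Δ = (0.543, 0.993).
Then the next iterate is (p, q)₁ = (-0.957, -1.007).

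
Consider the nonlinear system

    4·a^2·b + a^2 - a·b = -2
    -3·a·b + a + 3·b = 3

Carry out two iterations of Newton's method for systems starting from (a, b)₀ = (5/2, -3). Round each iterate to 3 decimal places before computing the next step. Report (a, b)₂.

At (5/2, -3): F = (-59.250, 13.000).
Jacobian J = [[8·a·b + 2·a - b, 4·a^2 - a], [-3·b + 1, -3·a + 3]].
At the point, J = [[-52.000, 22.500], [10.000, -4.500]] (det J = 9.000).
Solving J·Δ = −F gives Δ = (2.875, 9.278).
Then the next iterate is (a, b)₁ = (5.375, 6.278).
Round to (5.375, 6.278) and repeat: F = (722.64775, -80.02375), J = [[274.426, 110.18750], [-17.834, -13.125]].
Δ = (-0.408, -5.543), so (a, b)₂ = (4.967, 0.735).

(4.967, 0.735)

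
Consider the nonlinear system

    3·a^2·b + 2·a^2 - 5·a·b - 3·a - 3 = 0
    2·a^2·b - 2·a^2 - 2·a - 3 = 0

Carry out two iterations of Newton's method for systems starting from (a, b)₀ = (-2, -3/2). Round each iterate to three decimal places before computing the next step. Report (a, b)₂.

(-0.453, -0.678)

At (-2, -3/2): F = (-22.000, -19.000).
Jacobian J = [[6·a·b + 4·a - 5·b - 3, 3·a^2 - 5·a], [4·a·b - 4·a - 2, 2·a^2]].
At the point, J = [[14.500, 22.000], [18.000, 8.000]] (det J = -280.000).
Solving J·Δ = −F gives Δ = (0.864, 0.430).
Then the next iterate is (a, b)₁ = (-1.136, -1.070).
Round to (-1.136, -1.070) and repeat: F = (-7.23110, -6.07065), J = [[5.09912, 9.55149], [7.40608, 2.58099]].
Δ = (0.683, 0.392), so (a, b)₂ = (-0.453, -0.678).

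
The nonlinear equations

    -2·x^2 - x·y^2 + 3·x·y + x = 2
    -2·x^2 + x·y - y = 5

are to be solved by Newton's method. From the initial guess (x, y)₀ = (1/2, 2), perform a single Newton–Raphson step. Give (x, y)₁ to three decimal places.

(-5.000, -11.000)

At (1/2, 2): F = (-1.000, -6.500).
Jacobian J = [[-4·x - y^2 + 3·y + 1, -2·x·y + 3·x], [-4·x + y, x - 1]].
At the point, J = [[1.000, -0.500], [0.000, -0.500]] (det J = -0.500).
Solving J·Δ = −F gives Δ = (-5.500, -13.000).
Then the next iterate is (x, y)₁ = (-5.000, -11.000).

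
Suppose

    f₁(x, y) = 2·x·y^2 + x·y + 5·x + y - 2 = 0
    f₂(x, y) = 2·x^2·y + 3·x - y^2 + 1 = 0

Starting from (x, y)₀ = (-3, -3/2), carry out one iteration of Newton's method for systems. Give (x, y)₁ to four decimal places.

At (-3, -3/2): F = (-27.5000, -37.2500).
Jacobian J = [[2·y^2 + y + 5, 4·x·y + x + 1], [4·x·y + 3, 2·x^2 - 2·y]].
At the point, J = [[8.0000, 16.0000], [21.0000, 21.0000]] (det J = -168.0000).
Solving J·Δ = −F gives Δ = (0.1101, 1.6637).
Then the next iterate is (x, y)₁ = (-2.8899, 0.1637).

(-2.8899, 0.1637)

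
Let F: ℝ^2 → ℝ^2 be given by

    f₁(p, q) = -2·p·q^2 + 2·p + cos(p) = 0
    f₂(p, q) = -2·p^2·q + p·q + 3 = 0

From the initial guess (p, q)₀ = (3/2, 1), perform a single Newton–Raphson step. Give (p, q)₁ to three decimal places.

At (3/2, 1): F = (0.07074, 0.000).
Jacobian J = [[-2·q^2 - sin(p) + 2, -4·p·q], [-4·p·q + q, -2·p^2 + p]].
At the point, J = [[-0.99749, -6.000], [-5.000, -3.000]] (det J = -27.00752).
Solving J·Δ = −F gives Δ = (-0.008, 0.013).
Then the next iterate is (p, q)₁ = (1.492, 1.013).

(1.492, 1.013)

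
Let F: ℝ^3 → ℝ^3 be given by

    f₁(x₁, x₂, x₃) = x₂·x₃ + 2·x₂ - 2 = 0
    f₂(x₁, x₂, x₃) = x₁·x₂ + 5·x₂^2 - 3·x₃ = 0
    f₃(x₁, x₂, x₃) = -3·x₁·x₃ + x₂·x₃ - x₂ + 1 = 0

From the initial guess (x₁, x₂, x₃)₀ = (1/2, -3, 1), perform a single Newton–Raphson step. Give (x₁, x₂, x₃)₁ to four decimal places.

(3.9315, -1.7321, -1.3988)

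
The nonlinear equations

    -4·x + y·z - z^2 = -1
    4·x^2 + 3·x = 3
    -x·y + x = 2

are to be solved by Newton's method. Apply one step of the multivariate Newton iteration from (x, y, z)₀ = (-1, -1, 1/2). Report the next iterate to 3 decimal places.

At (-1, -1, 1/2): F = (4.250, -2.000, -4.000).
Jacobian J = [[-4, z, y - 2·z], [8·x + 3, 0, 0], [-y + 1, -x, 0]].
At the point, J = [[-4.000, 0.500, -2.000], [-5.000, 0.000, 0.000], [2.000, 1.000, 0.000]] (det J = 10.000).
Solving J·Δ = −F gives Δ = (-0.400, 4.800, 4.125).
Then the next iterate is (x, y, z)₁ = (-1.400, 3.800, 4.625).

(-1.400, 3.800, 4.625)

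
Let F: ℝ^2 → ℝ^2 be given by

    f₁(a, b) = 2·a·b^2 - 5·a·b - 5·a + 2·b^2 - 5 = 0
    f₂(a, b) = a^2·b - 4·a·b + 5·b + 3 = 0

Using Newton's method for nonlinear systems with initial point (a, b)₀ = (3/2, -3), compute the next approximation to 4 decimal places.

At (3/2, -3): F = (55.0000, -0.7500).
Jacobian J = [[2·b^2 - 5·b - 5, 4·a·b - 5·a + 4·b], [2·a·b - 4·b, a^2 - 4·a + 5]].
At the point, J = [[28.0000, -37.5000], [3.0000, 1.2500]] (det J = 147.5000).
Solving J·Δ = −F gives Δ = (-0.2754, 1.2610).
Then the next iterate is (a, b)₁ = (1.2246, -1.7390).

(1.2246, -1.7390)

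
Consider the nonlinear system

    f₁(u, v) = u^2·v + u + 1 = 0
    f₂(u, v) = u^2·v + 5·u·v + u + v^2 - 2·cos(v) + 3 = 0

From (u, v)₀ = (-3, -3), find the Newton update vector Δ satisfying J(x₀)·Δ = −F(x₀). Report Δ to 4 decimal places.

At (-3, -3): F = (-29.0000, 28.979985).
Jacobian J = [[2·u·v + 1, u^2], [2·u·v + 5·v + 1, u^2 + 5·u + 2·v + 2·sin(v)]].
At the point, J = [[19.0000, 9.0000], [4.0000, -12.282240]] (det J = -269.362560).
Solving J·Δ = −F gives Δ = (0.3540, 2.4748).

(0.3540, 2.4748)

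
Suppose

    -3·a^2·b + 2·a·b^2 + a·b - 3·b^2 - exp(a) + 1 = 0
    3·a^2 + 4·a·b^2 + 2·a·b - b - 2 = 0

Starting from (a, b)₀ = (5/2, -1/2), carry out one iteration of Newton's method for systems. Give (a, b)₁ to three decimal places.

At (5/2, -1/2): F = (-2.55749, 17.250).
Jacobian J = [[-6·a·b + 2·b^2 + b - exp(a), -3·a^2 + 4·a·b + a - 6·b], [6·a + 4·b^2 + 2·b, 8·a·b + 2·a - 1]].
At the point, J = [[-4.68249, -18.250], [15.000, -6.000]] (det J = 301.84496).
Solving J·Δ = −F gives Δ = (-1.094, 0.141).
Then the next iterate is (a, b)₁ = (1.406, -0.359).

(1.406, -0.359)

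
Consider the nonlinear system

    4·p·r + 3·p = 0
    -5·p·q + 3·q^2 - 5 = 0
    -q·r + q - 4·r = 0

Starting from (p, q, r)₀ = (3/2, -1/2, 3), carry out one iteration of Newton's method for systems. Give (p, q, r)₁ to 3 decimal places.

(1.232, -0.612, -0.079)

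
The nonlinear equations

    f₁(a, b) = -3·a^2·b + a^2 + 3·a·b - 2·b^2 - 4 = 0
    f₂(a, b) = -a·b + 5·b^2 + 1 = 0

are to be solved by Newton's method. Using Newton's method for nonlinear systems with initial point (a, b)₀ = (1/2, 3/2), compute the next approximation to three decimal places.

At (1/2, 3/2): F = (-7.125, 11.500).
Jacobian J = [[-6·a·b + 2·a + 3·b, -3·a^2 + 3·a - 4·b], [-b, -a + 10·b]].
At the point, J = [[1.000, -5.250], [-1.500, 14.500]] (det J = 6.625).
Solving J·Δ = −F gives Δ = (6.481, -0.123).
Then the next iterate is (a, b)₁ = (6.981, 1.377).

(6.981, 1.377)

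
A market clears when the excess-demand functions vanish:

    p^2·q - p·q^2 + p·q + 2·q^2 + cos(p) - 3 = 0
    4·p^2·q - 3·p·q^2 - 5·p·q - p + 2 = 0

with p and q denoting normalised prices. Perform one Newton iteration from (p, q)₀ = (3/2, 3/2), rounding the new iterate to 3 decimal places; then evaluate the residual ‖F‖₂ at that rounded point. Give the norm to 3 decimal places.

At (3/2, 3/2): F = (3.82074, -7.375).
Jacobian J = [[2·p·q - q^2 + q - sin(p), p^2 - 2·p·q + p + 4·q], [8·p·q - 3·q^2 - 5·q - 1, 4·p^2 - 6·p·q - 5·p]].
At the point, J = [[2.75251, 5.250], [2.750, -12.000]] (det J = -47.46756).
Solving J·Δ = −F gives Δ = (-0.150, -0.649).
Then the next iterate is (p, q)₁ = (1.350, 0.851).
Re-evaluating at (1.350, 0.851): F = (0.38953, -1.82347), so ‖F‖₂ = 1.865.

1.865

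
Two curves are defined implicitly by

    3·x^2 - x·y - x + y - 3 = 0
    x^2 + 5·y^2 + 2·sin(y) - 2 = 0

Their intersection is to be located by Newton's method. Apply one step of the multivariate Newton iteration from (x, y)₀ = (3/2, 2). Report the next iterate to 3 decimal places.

At (3/2, 2): F = (1.250, 22.06859).
Jacobian J = [[6·x - y - 1, -x + 1], [2·x, 10·y + 2·cos(y)]].
At the point, J = [[6.000, -0.500], [3.000, 19.16771]] (det J = 116.50624).
Solving J·Δ = −F gives Δ = (-0.300, -1.104).
Then the next iterate is (x, y)₁ = (1.200, 0.896).

(1.200, 0.896)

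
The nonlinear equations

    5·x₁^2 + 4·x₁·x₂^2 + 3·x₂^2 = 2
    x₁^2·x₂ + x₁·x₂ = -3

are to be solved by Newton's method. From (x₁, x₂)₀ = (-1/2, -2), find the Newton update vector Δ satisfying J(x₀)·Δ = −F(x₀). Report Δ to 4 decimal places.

At (-1/2, -2): F = (3.2500, 3.5000).
Jacobian J = [[10·x₁ + 4·x₂^2, 8·x₁·x₂ + 6·x₂], [2·x₁·x₂ + x₂, x₁^2 + x₁]].
At the point, J = [[11.0000, -4.0000], [0.0000, -0.2500]] (det J = -2.7500).
Solving J·Δ = −F gives Δ = (4.7955, 14.0000).

(4.7955, 14.0000)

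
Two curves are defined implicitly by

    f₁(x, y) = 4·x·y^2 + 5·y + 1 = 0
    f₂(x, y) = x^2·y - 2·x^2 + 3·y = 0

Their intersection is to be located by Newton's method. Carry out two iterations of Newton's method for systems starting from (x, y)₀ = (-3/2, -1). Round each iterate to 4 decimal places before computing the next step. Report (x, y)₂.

(-0.0375, -0.3530)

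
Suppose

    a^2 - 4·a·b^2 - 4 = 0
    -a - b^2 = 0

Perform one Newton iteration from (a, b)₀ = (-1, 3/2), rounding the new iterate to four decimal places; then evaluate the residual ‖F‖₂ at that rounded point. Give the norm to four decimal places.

At (-1, 3/2): F = (6.0000, -1.2500).
Jacobian J = [[2·a - 4·b^2, -8·a·b], [-1, -2·b]].
At the point, J = [[-11.0000, 12.0000], [-1.0000, -3.0000]] (det J = 45.0000).
Solving J·Δ = −F gives Δ = (0.0667, -0.4389).
Then the next iterate is (a, b)₁ = (-0.9333, 1.0611).
Re-evaluating at (-0.9333, 1.0611): F = (1.074383, -0.192633), so ‖F‖₂ = 1.0915.

1.0915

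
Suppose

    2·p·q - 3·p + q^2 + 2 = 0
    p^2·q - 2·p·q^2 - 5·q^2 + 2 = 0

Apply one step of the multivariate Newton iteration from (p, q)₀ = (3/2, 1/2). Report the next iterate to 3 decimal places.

(1.525, 0.700)

At (3/2, 1/2): F = (-0.750, 1.125).
Jacobian J = [[2·q - 3, 2·p + 2·q], [2·p·q - 2·q^2, p^2 - 4·p·q - 10·q]].
At the point, J = [[-2.000, 4.000], [1.000, -5.750]] (det J = 7.500).
Solving J·Δ = −F gives Δ = (0.025, 0.200).
Then the next iterate is (p, q)₁ = (1.525, 0.700).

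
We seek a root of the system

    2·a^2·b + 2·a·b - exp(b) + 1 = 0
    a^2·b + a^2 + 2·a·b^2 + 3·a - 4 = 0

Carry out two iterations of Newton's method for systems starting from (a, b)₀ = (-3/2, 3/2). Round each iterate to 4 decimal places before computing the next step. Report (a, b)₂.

At (-3/2, 3/2): F = (-1.231689, -9.6250).
Jacobian J = [[4·a·b + 2·b, 2·a^2 + 2·a - exp(b)], [2·a·b + 2·a + 2·b^2 + 3, a^2 + 4·a·b]].
At the point, J = [[-6.0000, -2.981689], [0.0000, -6.7500]] (det J = 40.5000).
Solving J·Δ = −F gives Δ = (0.5033, -1.4259).
Then the next iterate is (a, b)₁ = (-0.9967, 0.0741).
Round to (-0.9967, 0.0741) and repeat: F = (-0.077402, -5.934023), J = [[-0.147222, -1.083493], [0.869871, 0.697989]].
Δ = (7.7208, -1.1205), so (a, b)₂ = (6.7241, -1.0464).

(6.7241, -1.0464)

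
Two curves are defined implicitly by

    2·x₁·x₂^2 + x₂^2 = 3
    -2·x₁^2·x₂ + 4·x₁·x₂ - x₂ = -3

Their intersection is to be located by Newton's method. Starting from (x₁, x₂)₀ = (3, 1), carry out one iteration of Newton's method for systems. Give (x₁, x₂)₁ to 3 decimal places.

At (3, 1): F = (4.000, -4.000).
Jacobian J = [[2·x₂^2, 4·x₁·x₂ + 2·x₂], [-4·x₁·x₂ + 4·x₂, -2·x₁^2 + 4·x₁ - 1]].
At the point, J = [[2.000, 14.000], [-8.000, -7.000]] (det J = 98.000).
Solving J·Δ = −F gives Δ = (-0.286, -0.245).
Then the next iterate is (x₁, x₂)₁ = (2.714, 0.755).

(2.714, 0.755)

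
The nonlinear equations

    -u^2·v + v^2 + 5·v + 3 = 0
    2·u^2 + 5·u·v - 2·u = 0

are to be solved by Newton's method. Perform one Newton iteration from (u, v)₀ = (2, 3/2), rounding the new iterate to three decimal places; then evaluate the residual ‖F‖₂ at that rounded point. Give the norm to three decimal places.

At (2, 3/2): F = (6.750, 19.000).
Jacobian J = [[-2·u·v, -u^2 + 2·v + 5], [4·u + 5·v - 2, 5·u]].
At the point, J = [[-6.000, 4.000], [13.500, 10.000]] (det J = -114.000).
Solving J·Δ = −F gives Δ = (-0.075, -1.799).
Then the next iterate is (u, v)₁ = (1.925, -0.299).
Re-evaluating at (1.925, -0.299): F = (2.70238, 0.68338), so ‖F‖₂ = 2.787.

2.787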